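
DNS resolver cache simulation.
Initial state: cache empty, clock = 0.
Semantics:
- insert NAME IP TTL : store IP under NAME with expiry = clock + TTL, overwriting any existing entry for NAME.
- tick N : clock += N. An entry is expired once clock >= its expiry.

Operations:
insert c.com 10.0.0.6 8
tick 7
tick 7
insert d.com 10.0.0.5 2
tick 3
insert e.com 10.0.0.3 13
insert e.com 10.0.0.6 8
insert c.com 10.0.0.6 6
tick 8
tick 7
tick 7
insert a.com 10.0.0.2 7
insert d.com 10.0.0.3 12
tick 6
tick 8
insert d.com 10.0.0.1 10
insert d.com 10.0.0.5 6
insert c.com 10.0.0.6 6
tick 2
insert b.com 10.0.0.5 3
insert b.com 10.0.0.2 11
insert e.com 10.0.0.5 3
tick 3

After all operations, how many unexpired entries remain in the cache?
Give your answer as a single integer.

Op 1: insert c.com -> 10.0.0.6 (expiry=0+8=8). clock=0
Op 2: tick 7 -> clock=7.
Op 3: tick 7 -> clock=14. purged={c.com}
Op 4: insert d.com -> 10.0.0.5 (expiry=14+2=16). clock=14
Op 5: tick 3 -> clock=17. purged={d.com}
Op 6: insert e.com -> 10.0.0.3 (expiry=17+13=30). clock=17
Op 7: insert e.com -> 10.0.0.6 (expiry=17+8=25). clock=17
Op 8: insert c.com -> 10.0.0.6 (expiry=17+6=23). clock=17
Op 9: tick 8 -> clock=25. purged={c.com,e.com}
Op 10: tick 7 -> clock=32.
Op 11: tick 7 -> clock=39.
Op 12: insert a.com -> 10.0.0.2 (expiry=39+7=46). clock=39
Op 13: insert d.com -> 10.0.0.3 (expiry=39+12=51). clock=39
Op 14: tick 6 -> clock=45.
Op 15: tick 8 -> clock=53. purged={a.com,d.com}
Op 16: insert d.com -> 10.0.0.1 (expiry=53+10=63). clock=53
Op 17: insert d.com -> 10.0.0.5 (expiry=53+6=59). clock=53
Op 18: insert c.com -> 10.0.0.6 (expiry=53+6=59). clock=53
Op 19: tick 2 -> clock=55.
Op 20: insert b.com -> 10.0.0.5 (expiry=55+3=58). clock=55
Op 21: insert b.com -> 10.0.0.2 (expiry=55+11=66). clock=55
Op 22: insert e.com -> 10.0.0.5 (expiry=55+3=58). clock=55
Op 23: tick 3 -> clock=58. purged={e.com}
Final cache (unexpired): {b.com,c.com,d.com} -> size=3

Answer: 3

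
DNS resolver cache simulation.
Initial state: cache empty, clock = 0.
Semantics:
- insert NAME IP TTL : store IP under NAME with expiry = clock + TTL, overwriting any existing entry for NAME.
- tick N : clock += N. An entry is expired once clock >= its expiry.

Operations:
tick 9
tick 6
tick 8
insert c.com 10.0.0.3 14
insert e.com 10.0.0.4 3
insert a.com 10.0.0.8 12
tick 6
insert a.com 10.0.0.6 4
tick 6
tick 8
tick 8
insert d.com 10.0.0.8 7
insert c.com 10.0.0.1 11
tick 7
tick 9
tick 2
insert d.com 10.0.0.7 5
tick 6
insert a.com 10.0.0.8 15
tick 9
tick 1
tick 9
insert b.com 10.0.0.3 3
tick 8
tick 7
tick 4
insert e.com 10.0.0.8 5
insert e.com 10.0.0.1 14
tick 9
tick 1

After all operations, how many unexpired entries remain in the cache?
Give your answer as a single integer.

Answer: 1

Derivation:
Op 1: tick 9 -> clock=9.
Op 2: tick 6 -> clock=15.
Op 3: tick 8 -> clock=23.
Op 4: insert c.com -> 10.0.0.3 (expiry=23+14=37). clock=23
Op 5: insert e.com -> 10.0.0.4 (expiry=23+3=26). clock=23
Op 6: insert a.com -> 10.0.0.8 (expiry=23+12=35). clock=23
Op 7: tick 6 -> clock=29. purged={e.com}
Op 8: insert a.com -> 10.0.0.6 (expiry=29+4=33). clock=29
Op 9: tick 6 -> clock=35. purged={a.com}
Op 10: tick 8 -> clock=43. purged={c.com}
Op 11: tick 8 -> clock=51.
Op 12: insert d.com -> 10.0.0.8 (expiry=51+7=58). clock=51
Op 13: insert c.com -> 10.0.0.1 (expiry=51+11=62). clock=51
Op 14: tick 7 -> clock=58. purged={d.com}
Op 15: tick 9 -> clock=67. purged={c.com}
Op 16: tick 2 -> clock=69.
Op 17: insert d.com -> 10.0.0.7 (expiry=69+5=74). clock=69
Op 18: tick 6 -> clock=75. purged={d.com}
Op 19: insert a.com -> 10.0.0.8 (expiry=75+15=90). clock=75
Op 20: tick 9 -> clock=84.
Op 21: tick 1 -> clock=85.
Op 22: tick 9 -> clock=94. purged={a.com}
Op 23: insert b.com -> 10.0.0.3 (expiry=94+3=97). clock=94
Op 24: tick 8 -> clock=102. purged={b.com}
Op 25: tick 7 -> clock=109.
Op 26: tick 4 -> clock=113.
Op 27: insert e.com -> 10.0.0.8 (expiry=113+5=118). clock=113
Op 28: insert e.com -> 10.0.0.1 (expiry=113+14=127). clock=113
Op 29: tick 9 -> clock=122.
Op 30: tick 1 -> clock=123.
Final cache (unexpired): {e.com} -> size=1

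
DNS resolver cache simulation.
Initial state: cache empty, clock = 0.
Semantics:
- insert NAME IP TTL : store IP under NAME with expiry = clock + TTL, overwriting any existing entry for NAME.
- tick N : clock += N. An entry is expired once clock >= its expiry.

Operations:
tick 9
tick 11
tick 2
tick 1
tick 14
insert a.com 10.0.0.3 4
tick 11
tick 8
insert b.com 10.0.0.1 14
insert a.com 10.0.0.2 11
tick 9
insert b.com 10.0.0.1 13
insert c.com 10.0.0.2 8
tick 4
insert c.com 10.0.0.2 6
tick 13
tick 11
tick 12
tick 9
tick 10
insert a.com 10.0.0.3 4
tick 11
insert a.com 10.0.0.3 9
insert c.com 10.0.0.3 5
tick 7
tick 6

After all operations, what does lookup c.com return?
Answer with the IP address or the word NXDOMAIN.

Op 1: tick 9 -> clock=9.
Op 2: tick 11 -> clock=20.
Op 3: tick 2 -> clock=22.
Op 4: tick 1 -> clock=23.
Op 5: tick 14 -> clock=37.
Op 6: insert a.com -> 10.0.0.3 (expiry=37+4=41). clock=37
Op 7: tick 11 -> clock=48. purged={a.com}
Op 8: tick 8 -> clock=56.
Op 9: insert b.com -> 10.0.0.1 (expiry=56+14=70). clock=56
Op 10: insert a.com -> 10.0.0.2 (expiry=56+11=67). clock=56
Op 11: tick 9 -> clock=65.
Op 12: insert b.com -> 10.0.0.1 (expiry=65+13=78). clock=65
Op 13: insert c.com -> 10.0.0.2 (expiry=65+8=73). clock=65
Op 14: tick 4 -> clock=69. purged={a.com}
Op 15: insert c.com -> 10.0.0.2 (expiry=69+6=75). clock=69
Op 16: tick 13 -> clock=82. purged={b.com,c.com}
Op 17: tick 11 -> clock=93.
Op 18: tick 12 -> clock=105.
Op 19: tick 9 -> clock=114.
Op 20: tick 10 -> clock=124.
Op 21: insert a.com -> 10.0.0.3 (expiry=124+4=128). clock=124
Op 22: tick 11 -> clock=135. purged={a.com}
Op 23: insert a.com -> 10.0.0.3 (expiry=135+9=144). clock=135
Op 24: insert c.com -> 10.0.0.3 (expiry=135+5=140). clock=135
Op 25: tick 7 -> clock=142. purged={c.com}
Op 26: tick 6 -> clock=148. purged={a.com}
lookup c.com: not in cache (expired or never inserted)

Answer: NXDOMAIN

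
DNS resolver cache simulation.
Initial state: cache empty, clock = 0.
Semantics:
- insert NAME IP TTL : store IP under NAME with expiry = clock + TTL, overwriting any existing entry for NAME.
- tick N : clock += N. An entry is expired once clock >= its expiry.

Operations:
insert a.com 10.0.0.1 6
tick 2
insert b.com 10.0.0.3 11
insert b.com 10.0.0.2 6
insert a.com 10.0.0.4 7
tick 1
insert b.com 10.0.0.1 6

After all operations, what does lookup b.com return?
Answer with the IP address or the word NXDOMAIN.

Answer: 10.0.0.1

Derivation:
Op 1: insert a.com -> 10.0.0.1 (expiry=0+6=6). clock=0
Op 2: tick 2 -> clock=2.
Op 3: insert b.com -> 10.0.0.3 (expiry=2+11=13). clock=2
Op 4: insert b.com -> 10.0.0.2 (expiry=2+6=8). clock=2
Op 5: insert a.com -> 10.0.0.4 (expiry=2+7=9). clock=2
Op 6: tick 1 -> clock=3.
Op 7: insert b.com -> 10.0.0.1 (expiry=3+6=9). clock=3
lookup b.com: present, ip=10.0.0.1 expiry=9 > clock=3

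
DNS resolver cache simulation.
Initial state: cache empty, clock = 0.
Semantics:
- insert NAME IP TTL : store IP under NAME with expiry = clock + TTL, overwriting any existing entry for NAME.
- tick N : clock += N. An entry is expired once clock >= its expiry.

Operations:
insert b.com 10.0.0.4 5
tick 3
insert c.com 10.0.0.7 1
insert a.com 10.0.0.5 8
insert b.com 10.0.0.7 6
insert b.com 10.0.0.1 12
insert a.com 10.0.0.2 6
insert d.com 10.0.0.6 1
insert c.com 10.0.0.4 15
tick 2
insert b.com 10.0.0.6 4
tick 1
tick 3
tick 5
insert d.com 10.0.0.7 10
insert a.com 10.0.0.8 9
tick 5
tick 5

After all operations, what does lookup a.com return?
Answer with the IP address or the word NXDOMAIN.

Answer: NXDOMAIN

Derivation:
Op 1: insert b.com -> 10.0.0.4 (expiry=0+5=5). clock=0
Op 2: tick 3 -> clock=3.
Op 3: insert c.com -> 10.0.0.7 (expiry=3+1=4). clock=3
Op 4: insert a.com -> 10.0.0.5 (expiry=3+8=11). clock=3
Op 5: insert b.com -> 10.0.0.7 (expiry=3+6=9). clock=3
Op 6: insert b.com -> 10.0.0.1 (expiry=3+12=15). clock=3
Op 7: insert a.com -> 10.0.0.2 (expiry=3+6=9). clock=3
Op 8: insert d.com -> 10.0.0.6 (expiry=3+1=4). clock=3
Op 9: insert c.com -> 10.0.0.4 (expiry=3+15=18). clock=3
Op 10: tick 2 -> clock=5. purged={d.com}
Op 11: insert b.com -> 10.0.0.6 (expiry=5+4=9). clock=5
Op 12: tick 1 -> clock=6.
Op 13: tick 3 -> clock=9. purged={a.com,b.com}
Op 14: tick 5 -> clock=14.
Op 15: insert d.com -> 10.0.0.7 (expiry=14+10=24). clock=14
Op 16: insert a.com -> 10.0.0.8 (expiry=14+9=23). clock=14
Op 17: tick 5 -> clock=19. purged={c.com}
Op 18: tick 5 -> clock=24. purged={a.com,d.com}
lookup a.com: not in cache (expired or never inserted)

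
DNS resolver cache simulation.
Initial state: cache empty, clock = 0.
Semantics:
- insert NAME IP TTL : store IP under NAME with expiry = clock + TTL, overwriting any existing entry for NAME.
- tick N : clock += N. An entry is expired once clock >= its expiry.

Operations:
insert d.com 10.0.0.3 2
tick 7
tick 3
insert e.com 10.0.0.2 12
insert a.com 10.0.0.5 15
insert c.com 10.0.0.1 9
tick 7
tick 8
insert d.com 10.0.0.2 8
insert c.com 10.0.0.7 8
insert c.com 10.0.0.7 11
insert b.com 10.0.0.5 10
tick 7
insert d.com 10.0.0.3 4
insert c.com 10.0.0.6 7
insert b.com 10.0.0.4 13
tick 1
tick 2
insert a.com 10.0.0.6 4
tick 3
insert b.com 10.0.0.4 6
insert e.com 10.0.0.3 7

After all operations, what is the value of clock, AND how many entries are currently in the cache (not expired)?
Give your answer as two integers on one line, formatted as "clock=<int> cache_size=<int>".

Op 1: insert d.com -> 10.0.0.3 (expiry=0+2=2). clock=0
Op 2: tick 7 -> clock=7. purged={d.com}
Op 3: tick 3 -> clock=10.
Op 4: insert e.com -> 10.0.0.2 (expiry=10+12=22). clock=10
Op 5: insert a.com -> 10.0.0.5 (expiry=10+15=25). clock=10
Op 6: insert c.com -> 10.0.0.1 (expiry=10+9=19). clock=10
Op 7: tick 7 -> clock=17.
Op 8: tick 8 -> clock=25. purged={a.com,c.com,e.com}
Op 9: insert d.com -> 10.0.0.2 (expiry=25+8=33). clock=25
Op 10: insert c.com -> 10.0.0.7 (expiry=25+8=33). clock=25
Op 11: insert c.com -> 10.0.0.7 (expiry=25+11=36). clock=25
Op 12: insert b.com -> 10.0.0.5 (expiry=25+10=35). clock=25
Op 13: tick 7 -> clock=32.
Op 14: insert d.com -> 10.0.0.3 (expiry=32+4=36). clock=32
Op 15: insert c.com -> 10.0.0.6 (expiry=32+7=39). clock=32
Op 16: insert b.com -> 10.0.0.4 (expiry=32+13=45). clock=32
Op 17: tick 1 -> clock=33.
Op 18: tick 2 -> clock=35.
Op 19: insert a.com -> 10.0.0.6 (expiry=35+4=39). clock=35
Op 20: tick 3 -> clock=38. purged={d.com}
Op 21: insert b.com -> 10.0.0.4 (expiry=38+6=44). clock=38
Op 22: insert e.com -> 10.0.0.3 (expiry=38+7=45). clock=38
Final clock = 38
Final cache (unexpired): {a.com,b.com,c.com,e.com} -> size=4

Answer: clock=38 cache_size=4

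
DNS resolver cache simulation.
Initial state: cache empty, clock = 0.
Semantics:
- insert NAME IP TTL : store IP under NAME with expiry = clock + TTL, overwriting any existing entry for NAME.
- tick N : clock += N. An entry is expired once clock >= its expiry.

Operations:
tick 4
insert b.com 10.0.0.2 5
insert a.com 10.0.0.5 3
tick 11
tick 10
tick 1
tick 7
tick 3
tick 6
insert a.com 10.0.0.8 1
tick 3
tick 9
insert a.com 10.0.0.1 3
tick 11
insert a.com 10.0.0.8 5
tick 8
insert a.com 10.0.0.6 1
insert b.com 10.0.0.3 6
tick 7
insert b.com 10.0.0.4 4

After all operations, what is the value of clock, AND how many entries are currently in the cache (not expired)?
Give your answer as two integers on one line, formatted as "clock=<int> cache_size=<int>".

Answer: clock=80 cache_size=1

Derivation:
Op 1: tick 4 -> clock=4.
Op 2: insert b.com -> 10.0.0.2 (expiry=4+5=9). clock=4
Op 3: insert a.com -> 10.0.0.5 (expiry=4+3=7). clock=4
Op 4: tick 11 -> clock=15. purged={a.com,b.com}
Op 5: tick 10 -> clock=25.
Op 6: tick 1 -> clock=26.
Op 7: tick 7 -> clock=33.
Op 8: tick 3 -> clock=36.
Op 9: tick 6 -> clock=42.
Op 10: insert a.com -> 10.0.0.8 (expiry=42+1=43). clock=42
Op 11: tick 3 -> clock=45. purged={a.com}
Op 12: tick 9 -> clock=54.
Op 13: insert a.com -> 10.0.0.1 (expiry=54+3=57). clock=54
Op 14: tick 11 -> clock=65. purged={a.com}
Op 15: insert a.com -> 10.0.0.8 (expiry=65+5=70). clock=65
Op 16: tick 8 -> clock=73. purged={a.com}
Op 17: insert a.com -> 10.0.0.6 (expiry=73+1=74). clock=73
Op 18: insert b.com -> 10.0.0.3 (expiry=73+6=79). clock=73
Op 19: tick 7 -> clock=80. purged={a.com,b.com}
Op 20: insert b.com -> 10.0.0.4 (expiry=80+4=84). clock=80
Final clock = 80
Final cache (unexpired): {b.com} -> size=1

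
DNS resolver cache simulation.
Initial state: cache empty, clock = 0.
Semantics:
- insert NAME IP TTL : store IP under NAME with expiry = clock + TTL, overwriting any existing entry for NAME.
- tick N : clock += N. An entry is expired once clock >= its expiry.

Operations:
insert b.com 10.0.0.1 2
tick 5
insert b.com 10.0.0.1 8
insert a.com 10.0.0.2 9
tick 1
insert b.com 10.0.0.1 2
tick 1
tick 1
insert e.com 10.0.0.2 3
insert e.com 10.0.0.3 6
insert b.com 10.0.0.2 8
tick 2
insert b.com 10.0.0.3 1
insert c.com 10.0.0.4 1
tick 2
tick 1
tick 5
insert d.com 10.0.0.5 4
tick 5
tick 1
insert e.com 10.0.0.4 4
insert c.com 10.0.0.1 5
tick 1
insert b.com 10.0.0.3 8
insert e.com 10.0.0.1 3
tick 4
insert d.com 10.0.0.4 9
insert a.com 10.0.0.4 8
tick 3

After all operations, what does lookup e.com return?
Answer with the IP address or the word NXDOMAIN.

Op 1: insert b.com -> 10.0.0.1 (expiry=0+2=2). clock=0
Op 2: tick 5 -> clock=5. purged={b.com}
Op 3: insert b.com -> 10.0.0.1 (expiry=5+8=13). clock=5
Op 4: insert a.com -> 10.0.0.2 (expiry=5+9=14). clock=5
Op 5: tick 1 -> clock=6.
Op 6: insert b.com -> 10.0.0.1 (expiry=6+2=8). clock=6
Op 7: tick 1 -> clock=7.
Op 8: tick 1 -> clock=8. purged={b.com}
Op 9: insert e.com -> 10.0.0.2 (expiry=8+3=11). clock=8
Op 10: insert e.com -> 10.0.0.3 (expiry=8+6=14). clock=8
Op 11: insert b.com -> 10.0.0.2 (expiry=8+8=16). clock=8
Op 12: tick 2 -> clock=10.
Op 13: insert b.com -> 10.0.0.3 (expiry=10+1=11). clock=10
Op 14: insert c.com -> 10.0.0.4 (expiry=10+1=11). clock=10
Op 15: tick 2 -> clock=12. purged={b.com,c.com}
Op 16: tick 1 -> clock=13.
Op 17: tick 5 -> clock=18. purged={a.com,e.com}
Op 18: insert d.com -> 10.0.0.5 (expiry=18+4=22). clock=18
Op 19: tick 5 -> clock=23. purged={d.com}
Op 20: tick 1 -> clock=24.
Op 21: insert e.com -> 10.0.0.4 (expiry=24+4=28). clock=24
Op 22: insert c.com -> 10.0.0.1 (expiry=24+5=29). clock=24
Op 23: tick 1 -> clock=25.
Op 24: insert b.com -> 10.0.0.3 (expiry=25+8=33). clock=25
Op 25: insert e.com -> 10.0.0.1 (expiry=25+3=28). clock=25
Op 26: tick 4 -> clock=29. purged={c.com,e.com}
Op 27: insert d.com -> 10.0.0.4 (expiry=29+9=38). clock=29
Op 28: insert a.com -> 10.0.0.4 (expiry=29+8=37). clock=29
Op 29: tick 3 -> clock=32.
lookup e.com: not in cache (expired or never inserted)

Answer: NXDOMAIN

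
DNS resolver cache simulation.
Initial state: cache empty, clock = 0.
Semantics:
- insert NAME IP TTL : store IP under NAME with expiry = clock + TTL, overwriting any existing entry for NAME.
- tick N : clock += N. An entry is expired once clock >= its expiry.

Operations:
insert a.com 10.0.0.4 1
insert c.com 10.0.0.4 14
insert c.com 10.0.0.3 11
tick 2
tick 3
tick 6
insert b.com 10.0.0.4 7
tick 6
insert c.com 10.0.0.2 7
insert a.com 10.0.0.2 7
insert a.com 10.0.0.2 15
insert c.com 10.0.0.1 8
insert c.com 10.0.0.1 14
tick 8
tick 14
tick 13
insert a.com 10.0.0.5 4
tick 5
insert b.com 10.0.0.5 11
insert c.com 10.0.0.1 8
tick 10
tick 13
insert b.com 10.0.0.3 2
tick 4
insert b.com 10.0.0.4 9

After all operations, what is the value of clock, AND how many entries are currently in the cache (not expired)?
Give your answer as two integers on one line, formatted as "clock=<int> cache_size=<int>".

Answer: clock=84 cache_size=1

Derivation:
Op 1: insert a.com -> 10.0.0.4 (expiry=0+1=1). clock=0
Op 2: insert c.com -> 10.0.0.4 (expiry=0+14=14). clock=0
Op 3: insert c.com -> 10.0.0.3 (expiry=0+11=11). clock=0
Op 4: tick 2 -> clock=2. purged={a.com}
Op 5: tick 3 -> clock=5.
Op 6: tick 6 -> clock=11. purged={c.com}
Op 7: insert b.com -> 10.0.0.4 (expiry=11+7=18). clock=11
Op 8: tick 6 -> clock=17.
Op 9: insert c.com -> 10.0.0.2 (expiry=17+7=24). clock=17
Op 10: insert a.com -> 10.0.0.2 (expiry=17+7=24). clock=17
Op 11: insert a.com -> 10.0.0.2 (expiry=17+15=32). clock=17
Op 12: insert c.com -> 10.0.0.1 (expiry=17+8=25). clock=17
Op 13: insert c.com -> 10.0.0.1 (expiry=17+14=31). clock=17
Op 14: tick 8 -> clock=25. purged={b.com}
Op 15: tick 14 -> clock=39. purged={a.com,c.com}
Op 16: tick 13 -> clock=52.
Op 17: insert a.com -> 10.0.0.5 (expiry=52+4=56). clock=52
Op 18: tick 5 -> clock=57. purged={a.com}
Op 19: insert b.com -> 10.0.0.5 (expiry=57+11=68). clock=57
Op 20: insert c.com -> 10.0.0.1 (expiry=57+8=65). clock=57
Op 21: tick 10 -> clock=67. purged={c.com}
Op 22: tick 13 -> clock=80. purged={b.com}
Op 23: insert b.com -> 10.0.0.3 (expiry=80+2=82). clock=80
Op 24: tick 4 -> clock=84. purged={b.com}
Op 25: insert b.com -> 10.0.0.4 (expiry=84+9=93). clock=84
Final clock = 84
Final cache (unexpired): {b.com} -> size=1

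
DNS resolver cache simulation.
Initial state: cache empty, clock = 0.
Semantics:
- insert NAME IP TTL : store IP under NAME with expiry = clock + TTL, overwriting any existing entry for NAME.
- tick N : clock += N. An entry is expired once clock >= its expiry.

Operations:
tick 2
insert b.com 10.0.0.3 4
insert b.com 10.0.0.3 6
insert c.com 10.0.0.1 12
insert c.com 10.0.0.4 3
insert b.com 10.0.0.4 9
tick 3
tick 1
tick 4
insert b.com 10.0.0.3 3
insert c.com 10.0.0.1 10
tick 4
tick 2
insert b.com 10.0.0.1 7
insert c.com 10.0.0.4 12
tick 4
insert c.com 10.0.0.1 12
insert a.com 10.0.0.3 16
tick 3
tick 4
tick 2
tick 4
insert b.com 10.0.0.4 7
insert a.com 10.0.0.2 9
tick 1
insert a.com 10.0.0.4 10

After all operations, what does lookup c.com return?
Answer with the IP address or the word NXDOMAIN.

Answer: NXDOMAIN

Derivation:
Op 1: tick 2 -> clock=2.
Op 2: insert b.com -> 10.0.0.3 (expiry=2+4=6). clock=2
Op 3: insert b.com -> 10.0.0.3 (expiry=2+6=8). clock=2
Op 4: insert c.com -> 10.0.0.1 (expiry=2+12=14). clock=2
Op 5: insert c.com -> 10.0.0.4 (expiry=2+3=5). clock=2
Op 6: insert b.com -> 10.0.0.4 (expiry=2+9=11). clock=2
Op 7: tick 3 -> clock=5. purged={c.com}
Op 8: tick 1 -> clock=6.
Op 9: tick 4 -> clock=10.
Op 10: insert b.com -> 10.0.0.3 (expiry=10+3=13). clock=10
Op 11: insert c.com -> 10.0.0.1 (expiry=10+10=20). clock=10
Op 12: tick 4 -> clock=14. purged={b.com}
Op 13: tick 2 -> clock=16.
Op 14: insert b.com -> 10.0.0.1 (expiry=16+7=23). clock=16
Op 15: insert c.com -> 10.0.0.4 (expiry=16+12=28). clock=16
Op 16: tick 4 -> clock=20.
Op 17: insert c.com -> 10.0.0.1 (expiry=20+12=32). clock=20
Op 18: insert a.com -> 10.0.0.3 (expiry=20+16=36). clock=20
Op 19: tick 3 -> clock=23. purged={b.com}
Op 20: tick 4 -> clock=27.
Op 21: tick 2 -> clock=29.
Op 22: tick 4 -> clock=33. purged={c.com}
Op 23: insert b.com -> 10.0.0.4 (expiry=33+7=40). clock=33
Op 24: insert a.com -> 10.0.0.2 (expiry=33+9=42). clock=33
Op 25: tick 1 -> clock=34.
Op 26: insert a.com -> 10.0.0.4 (expiry=34+10=44). clock=34
lookup c.com: not in cache (expired or never inserted)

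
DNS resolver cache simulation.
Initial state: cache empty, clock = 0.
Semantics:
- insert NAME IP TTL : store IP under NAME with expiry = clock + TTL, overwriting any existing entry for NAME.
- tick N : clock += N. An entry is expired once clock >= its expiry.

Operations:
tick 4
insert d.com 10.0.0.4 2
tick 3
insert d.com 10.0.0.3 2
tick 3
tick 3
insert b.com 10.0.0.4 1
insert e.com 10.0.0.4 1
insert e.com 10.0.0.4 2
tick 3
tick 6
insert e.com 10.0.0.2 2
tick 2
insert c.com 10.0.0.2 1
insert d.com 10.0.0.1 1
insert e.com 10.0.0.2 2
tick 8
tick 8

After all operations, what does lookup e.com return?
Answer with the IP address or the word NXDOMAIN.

Answer: NXDOMAIN

Derivation:
Op 1: tick 4 -> clock=4.
Op 2: insert d.com -> 10.0.0.4 (expiry=4+2=6). clock=4
Op 3: tick 3 -> clock=7. purged={d.com}
Op 4: insert d.com -> 10.0.0.3 (expiry=7+2=9). clock=7
Op 5: tick 3 -> clock=10. purged={d.com}
Op 6: tick 3 -> clock=13.
Op 7: insert b.com -> 10.0.0.4 (expiry=13+1=14). clock=13
Op 8: insert e.com -> 10.0.0.4 (expiry=13+1=14). clock=13
Op 9: insert e.com -> 10.0.0.4 (expiry=13+2=15). clock=13
Op 10: tick 3 -> clock=16. purged={b.com,e.com}
Op 11: tick 6 -> clock=22.
Op 12: insert e.com -> 10.0.0.2 (expiry=22+2=24). clock=22
Op 13: tick 2 -> clock=24. purged={e.com}
Op 14: insert c.com -> 10.0.0.2 (expiry=24+1=25). clock=24
Op 15: insert d.com -> 10.0.0.1 (expiry=24+1=25). clock=24
Op 16: insert e.com -> 10.0.0.2 (expiry=24+2=26). clock=24
Op 17: tick 8 -> clock=32. purged={c.com,d.com,e.com}
Op 18: tick 8 -> clock=40.
lookup e.com: not in cache (expired or never inserted)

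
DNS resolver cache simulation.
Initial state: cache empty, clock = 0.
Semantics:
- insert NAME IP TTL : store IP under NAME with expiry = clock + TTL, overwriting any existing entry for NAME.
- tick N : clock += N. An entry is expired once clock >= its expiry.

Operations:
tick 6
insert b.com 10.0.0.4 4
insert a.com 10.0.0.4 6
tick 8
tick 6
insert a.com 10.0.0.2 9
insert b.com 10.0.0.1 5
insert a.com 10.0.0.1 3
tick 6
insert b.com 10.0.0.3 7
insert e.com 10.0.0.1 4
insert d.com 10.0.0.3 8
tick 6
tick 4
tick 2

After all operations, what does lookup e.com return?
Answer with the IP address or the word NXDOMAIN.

Answer: NXDOMAIN

Derivation:
Op 1: tick 6 -> clock=6.
Op 2: insert b.com -> 10.0.0.4 (expiry=6+4=10). clock=6
Op 3: insert a.com -> 10.0.0.4 (expiry=6+6=12). clock=6
Op 4: tick 8 -> clock=14. purged={a.com,b.com}
Op 5: tick 6 -> clock=20.
Op 6: insert a.com -> 10.0.0.2 (expiry=20+9=29). clock=20
Op 7: insert b.com -> 10.0.0.1 (expiry=20+5=25). clock=20
Op 8: insert a.com -> 10.0.0.1 (expiry=20+3=23). clock=20
Op 9: tick 6 -> clock=26. purged={a.com,b.com}
Op 10: insert b.com -> 10.0.0.3 (expiry=26+7=33). clock=26
Op 11: insert e.com -> 10.0.0.1 (expiry=26+4=30). clock=26
Op 12: insert d.com -> 10.0.0.3 (expiry=26+8=34). clock=26
Op 13: tick 6 -> clock=32. purged={e.com}
Op 14: tick 4 -> clock=36. purged={b.com,d.com}
Op 15: tick 2 -> clock=38.
lookup e.com: not in cache (expired or never inserted)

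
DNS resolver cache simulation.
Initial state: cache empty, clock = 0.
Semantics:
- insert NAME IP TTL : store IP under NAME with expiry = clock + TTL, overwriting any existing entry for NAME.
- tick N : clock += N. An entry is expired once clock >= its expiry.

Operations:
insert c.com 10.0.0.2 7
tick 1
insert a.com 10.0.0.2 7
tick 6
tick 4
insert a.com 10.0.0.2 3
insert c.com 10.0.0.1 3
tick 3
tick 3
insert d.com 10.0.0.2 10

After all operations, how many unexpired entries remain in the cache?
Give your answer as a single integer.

Answer: 1

Derivation:
Op 1: insert c.com -> 10.0.0.2 (expiry=0+7=7). clock=0
Op 2: tick 1 -> clock=1.
Op 3: insert a.com -> 10.0.0.2 (expiry=1+7=8). clock=1
Op 4: tick 6 -> clock=7. purged={c.com}
Op 5: tick 4 -> clock=11. purged={a.com}
Op 6: insert a.com -> 10.0.0.2 (expiry=11+3=14). clock=11
Op 7: insert c.com -> 10.0.0.1 (expiry=11+3=14). clock=11
Op 8: tick 3 -> clock=14. purged={a.com,c.com}
Op 9: tick 3 -> clock=17.
Op 10: insert d.com -> 10.0.0.2 (expiry=17+10=27). clock=17
Final cache (unexpired): {d.com} -> size=1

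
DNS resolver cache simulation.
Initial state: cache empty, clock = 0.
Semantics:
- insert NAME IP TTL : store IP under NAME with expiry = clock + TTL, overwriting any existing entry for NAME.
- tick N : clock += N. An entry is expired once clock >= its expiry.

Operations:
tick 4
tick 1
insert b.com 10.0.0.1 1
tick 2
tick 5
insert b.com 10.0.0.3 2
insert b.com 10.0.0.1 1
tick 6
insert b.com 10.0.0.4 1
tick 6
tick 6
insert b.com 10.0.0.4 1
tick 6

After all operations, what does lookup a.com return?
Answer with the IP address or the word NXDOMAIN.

Answer: NXDOMAIN

Derivation:
Op 1: tick 4 -> clock=4.
Op 2: tick 1 -> clock=5.
Op 3: insert b.com -> 10.0.0.1 (expiry=5+1=6). clock=5
Op 4: tick 2 -> clock=7. purged={b.com}
Op 5: tick 5 -> clock=12.
Op 6: insert b.com -> 10.0.0.3 (expiry=12+2=14). clock=12
Op 7: insert b.com -> 10.0.0.1 (expiry=12+1=13). clock=12
Op 8: tick 6 -> clock=18. purged={b.com}
Op 9: insert b.com -> 10.0.0.4 (expiry=18+1=19). clock=18
Op 10: tick 6 -> clock=24. purged={b.com}
Op 11: tick 6 -> clock=30.
Op 12: insert b.com -> 10.0.0.4 (expiry=30+1=31). clock=30
Op 13: tick 6 -> clock=36. purged={b.com}
lookup a.com: not in cache (expired or never inserted)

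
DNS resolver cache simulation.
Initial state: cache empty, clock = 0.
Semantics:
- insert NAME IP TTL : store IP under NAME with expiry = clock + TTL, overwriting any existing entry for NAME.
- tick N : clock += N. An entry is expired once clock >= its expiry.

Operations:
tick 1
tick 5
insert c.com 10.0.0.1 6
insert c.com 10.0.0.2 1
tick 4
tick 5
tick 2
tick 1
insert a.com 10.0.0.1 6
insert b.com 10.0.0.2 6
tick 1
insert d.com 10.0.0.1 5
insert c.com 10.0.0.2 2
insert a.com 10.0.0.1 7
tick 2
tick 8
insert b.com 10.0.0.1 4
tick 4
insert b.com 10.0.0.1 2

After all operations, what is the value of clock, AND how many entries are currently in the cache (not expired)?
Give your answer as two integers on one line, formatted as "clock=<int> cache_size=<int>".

Op 1: tick 1 -> clock=1.
Op 2: tick 5 -> clock=6.
Op 3: insert c.com -> 10.0.0.1 (expiry=6+6=12). clock=6
Op 4: insert c.com -> 10.0.0.2 (expiry=6+1=7). clock=6
Op 5: tick 4 -> clock=10. purged={c.com}
Op 6: tick 5 -> clock=15.
Op 7: tick 2 -> clock=17.
Op 8: tick 1 -> clock=18.
Op 9: insert a.com -> 10.0.0.1 (expiry=18+6=24). clock=18
Op 10: insert b.com -> 10.0.0.2 (expiry=18+6=24). clock=18
Op 11: tick 1 -> clock=19.
Op 12: insert d.com -> 10.0.0.1 (expiry=19+5=24). clock=19
Op 13: insert c.com -> 10.0.0.2 (expiry=19+2=21). clock=19
Op 14: insert a.com -> 10.0.0.1 (expiry=19+7=26). clock=19
Op 15: tick 2 -> clock=21. purged={c.com}
Op 16: tick 8 -> clock=29. purged={a.com,b.com,d.com}
Op 17: insert b.com -> 10.0.0.1 (expiry=29+4=33). clock=29
Op 18: tick 4 -> clock=33. purged={b.com}
Op 19: insert b.com -> 10.0.0.1 (expiry=33+2=35). clock=33
Final clock = 33
Final cache (unexpired): {b.com} -> size=1

Answer: clock=33 cache_size=1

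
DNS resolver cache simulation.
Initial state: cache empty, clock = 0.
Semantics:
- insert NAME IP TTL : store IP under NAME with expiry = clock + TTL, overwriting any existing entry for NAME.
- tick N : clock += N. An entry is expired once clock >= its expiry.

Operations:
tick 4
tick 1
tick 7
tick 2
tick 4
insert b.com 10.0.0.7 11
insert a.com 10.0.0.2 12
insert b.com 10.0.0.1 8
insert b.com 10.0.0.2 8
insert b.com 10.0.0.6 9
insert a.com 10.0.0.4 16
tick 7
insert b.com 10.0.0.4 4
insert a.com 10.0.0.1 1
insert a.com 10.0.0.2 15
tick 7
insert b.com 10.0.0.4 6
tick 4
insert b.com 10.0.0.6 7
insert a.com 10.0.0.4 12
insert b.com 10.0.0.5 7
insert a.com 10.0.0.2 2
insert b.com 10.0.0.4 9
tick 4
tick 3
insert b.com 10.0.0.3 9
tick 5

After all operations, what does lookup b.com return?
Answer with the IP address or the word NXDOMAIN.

Op 1: tick 4 -> clock=4.
Op 2: tick 1 -> clock=5.
Op 3: tick 7 -> clock=12.
Op 4: tick 2 -> clock=14.
Op 5: tick 4 -> clock=18.
Op 6: insert b.com -> 10.0.0.7 (expiry=18+11=29). clock=18
Op 7: insert a.com -> 10.0.0.2 (expiry=18+12=30). clock=18
Op 8: insert b.com -> 10.0.0.1 (expiry=18+8=26). clock=18
Op 9: insert b.com -> 10.0.0.2 (expiry=18+8=26). clock=18
Op 10: insert b.com -> 10.0.0.6 (expiry=18+9=27). clock=18
Op 11: insert a.com -> 10.0.0.4 (expiry=18+16=34). clock=18
Op 12: tick 7 -> clock=25.
Op 13: insert b.com -> 10.0.0.4 (expiry=25+4=29). clock=25
Op 14: insert a.com -> 10.0.0.1 (expiry=25+1=26). clock=25
Op 15: insert a.com -> 10.0.0.2 (expiry=25+15=40). clock=25
Op 16: tick 7 -> clock=32. purged={b.com}
Op 17: insert b.com -> 10.0.0.4 (expiry=32+6=38). clock=32
Op 18: tick 4 -> clock=36.
Op 19: insert b.com -> 10.0.0.6 (expiry=36+7=43). clock=36
Op 20: insert a.com -> 10.0.0.4 (expiry=36+12=48). clock=36
Op 21: insert b.com -> 10.0.0.5 (expiry=36+7=43). clock=36
Op 22: insert a.com -> 10.0.0.2 (expiry=36+2=38). clock=36
Op 23: insert b.com -> 10.0.0.4 (expiry=36+9=45). clock=36
Op 24: tick 4 -> clock=40. purged={a.com}
Op 25: tick 3 -> clock=43.
Op 26: insert b.com -> 10.0.0.3 (expiry=43+9=52). clock=43
Op 27: tick 5 -> clock=48.
lookup b.com: present, ip=10.0.0.3 expiry=52 > clock=48

Answer: 10.0.0.3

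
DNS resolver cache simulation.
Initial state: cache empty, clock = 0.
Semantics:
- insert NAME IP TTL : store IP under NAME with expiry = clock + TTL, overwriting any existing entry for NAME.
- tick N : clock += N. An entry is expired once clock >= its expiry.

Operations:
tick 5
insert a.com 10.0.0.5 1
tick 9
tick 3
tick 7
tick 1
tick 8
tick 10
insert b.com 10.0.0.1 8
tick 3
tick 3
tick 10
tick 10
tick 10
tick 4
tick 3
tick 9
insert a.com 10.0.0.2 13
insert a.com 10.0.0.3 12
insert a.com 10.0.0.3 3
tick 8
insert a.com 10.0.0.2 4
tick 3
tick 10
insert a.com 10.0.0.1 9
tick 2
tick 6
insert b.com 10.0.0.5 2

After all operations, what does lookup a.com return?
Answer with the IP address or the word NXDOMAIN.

Answer: 10.0.0.1

Derivation:
Op 1: tick 5 -> clock=5.
Op 2: insert a.com -> 10.0.0.5 (expiry=5+1=6). clock=5
Op 3: tick 9 -> clock=14. purged={a.com}
Op 4: tick 3 -> clock=17.
Op 5: tick 7 -> clock=24.
Op 6: tick 1 -> clock=25.
Op 7: tick 8 -> clock=33.
Op 8: tick 10 -> clock=43.
Op 9: insert b.com -> 10.0.0.1 (expiry=43+8=51). clock=43
Op 10: tick 3 -> clock=46.
Op 11: tick 3 -> clock=49.
Op 12: tick 10 -> clock=59. purged={b.com}
Op 13: tick 10 -> clock=69.
Op 14: tick 10 -> clock=79.
Op 15: tick 4 -> clock=83.
Op 16: tick 3 -> clock=86.
Op 17: tick 9 -> clock=95.
Op 18: insert a.com -> 10.0.0.2 (expiry=95+13=108). clock=95
Op 19: insert a.com -> 10.0.0.3 (expiry=95+12=107). clock=95
Op 20: insert a.com -> 10.0.0.3 (expiry=95+3=98). clock=95
Op 21: tick 8 -> clock=103. purged={a.com}
Op 22: insert a.com -> 10.0.0.2 (expiry=103+4=107). clock=103
Op 23: tick 3 -> clock=106.
Op 24: tick 10 -> clock=116. purged={a.com}
Op 25: insert a.com -> 10.0.0.1 (expiry=116+9=125). clock=116
Op 26: tick 2 -> clock=118.
Op 27: tick 6 -> clock=124.
Op 28: insert b.com -> 10.0.0.5 (expiry=124+2=126). clock=124
lookup a.com: present, ip=10.0.0.1 expiry=125 > clock=124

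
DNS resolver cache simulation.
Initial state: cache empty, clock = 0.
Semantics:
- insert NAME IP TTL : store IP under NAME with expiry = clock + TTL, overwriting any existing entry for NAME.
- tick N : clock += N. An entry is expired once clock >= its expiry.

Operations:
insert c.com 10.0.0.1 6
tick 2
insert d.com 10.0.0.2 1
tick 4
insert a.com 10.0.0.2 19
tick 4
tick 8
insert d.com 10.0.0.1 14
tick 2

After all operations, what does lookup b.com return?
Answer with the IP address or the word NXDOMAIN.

Op 1: insert c.com -> 10.0.0.1 (expiry=0+6=6). clock=0
Op 2: tick 2 -> clock=2.
Op 3: insert d.com -> 10.0.0.2 (expiry=2+1=3). clock=2
Op 4: tick 4 -> clock=6. purged={c.com,d.com}
Op 5: insert a.com -> 10.0.0.2 (expiry=6+19=25). clock=6
Op 6: tick 4 -> clock=10.
Op 7: tick 8 -> clock=18.
Op 8: insert d.com -> 10.0.0.1 (expiry=18+14=32). clock=18
Op 9: tick 2 -> clock=20.
lookup b.com: not in cache (expired or never inserted)

Answer: NXDOMAIN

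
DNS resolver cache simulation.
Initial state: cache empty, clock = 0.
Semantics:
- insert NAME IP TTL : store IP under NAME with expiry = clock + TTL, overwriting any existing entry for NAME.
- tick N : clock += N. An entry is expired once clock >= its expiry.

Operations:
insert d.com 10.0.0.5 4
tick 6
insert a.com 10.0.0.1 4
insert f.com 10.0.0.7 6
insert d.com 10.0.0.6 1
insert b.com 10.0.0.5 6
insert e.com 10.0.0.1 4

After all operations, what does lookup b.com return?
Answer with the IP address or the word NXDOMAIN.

Op 1: insert d.com -> 10.0.0.5 (expiry=0+4=4). clock=0
Op 2: tick 6 -> clock=6. purged={d.com}
Op 3: insert a.com -> 10.0.0.1 (expiry=6+4=10). clock=6
Op 4: insert f.com -> 10.0.0.7 (expiry=6+6=12). clock=6
Op 5: insert d.com -> 10.0.0.6 (expiry=6+1=7). clock=6
Op 6: insert b.com -> 10.0.0.5 (expiry=6+6=12). clock=6
Op 7: insert e.com -> 10.0.0.1 (expiry=6+4=10). clock=6
lookup b.com: present, ip=10.0.0.5 expiry=12 > clock=6

Answer: 10.0.0.5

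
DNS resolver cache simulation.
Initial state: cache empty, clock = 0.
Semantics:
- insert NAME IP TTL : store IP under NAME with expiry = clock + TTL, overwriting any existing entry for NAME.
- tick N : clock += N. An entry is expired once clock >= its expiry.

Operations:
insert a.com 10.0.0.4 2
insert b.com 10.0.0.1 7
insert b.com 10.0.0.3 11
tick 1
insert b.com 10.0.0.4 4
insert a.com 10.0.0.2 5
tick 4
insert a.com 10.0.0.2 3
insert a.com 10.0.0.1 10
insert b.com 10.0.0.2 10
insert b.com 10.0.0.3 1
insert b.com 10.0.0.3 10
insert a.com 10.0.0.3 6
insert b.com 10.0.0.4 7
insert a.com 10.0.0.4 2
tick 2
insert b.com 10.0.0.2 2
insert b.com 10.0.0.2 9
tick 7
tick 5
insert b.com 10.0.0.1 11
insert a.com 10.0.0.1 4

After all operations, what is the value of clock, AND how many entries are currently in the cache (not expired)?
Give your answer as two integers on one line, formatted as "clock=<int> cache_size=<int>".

Answer: clock=19 cache_size=2

Derivation:
Op 1: insert a.com -> 10.0.0.4 (expiry=0+2=2). clock=0
Op 2: insert b.com -> 10.0.0.1 (expiry=0+7=7). clock=0
Op 3: insert b.com -> 10.0.0.3 (expiry=0+11=11). clock=0
Op 4: tick 1 -> clock=1.
Op 5: insert b.com -> 10.0.0.4 (expiry=1+4=5). clock=1
Op 6: insert a.com -> 10.0.0.2 (expiry=1+5=6). clock=1
Op 7: tick 4 -> clock=5. purged={b.com}
Op 8: insert a.com -> 10.0.0.2 (expiry=5+3=8). clock=5
Op 9: insert a.com -> 10.0.0.1 (expiry=5+10=15). clock=5
Op 10: insert b.com -> 10.0.0.2 (expiry=5+10=15). clock=5
Op 11: insert b.com -> 10.0.0.3 (expiry=5+1=6). clock=5
Op 12: insert b.com -> 10.0.0.3 (expiry=5+10=15). clock=5
Op 13: insert a.com -> 10.0.0.3 (expiry=5+6=11). clock=5
Op 14: insert b.com -> 10.0.0.4 (expiry=5+7=12). clock=5
Op 15: insert a.com -> 10.0.0.4 (expiry=5+2=7). clock=5
Op 16: tick 2 -> clock=7. purged={a.com}
Op 17: insert b.com -> 10.0.0.2 (expiry=7+2=9). clock=7
Op 18: insert b.com -> 10.0.0.2 (expiry=7+9=16). clock=7
Op 19: tick 7 -> clock=14.
Op 20: tick 5 -> clock=19. purged={b.com}
Op 21: insert b.com -> 10.0.0.1 (expiry=19+11=30). clock=19
Op 22: insert a.com -> 10.0.0.1 (expiry=19+4=23). clock=19
Final clock = 19
Final cache (unexpired): {a.com,b.com} -> size=2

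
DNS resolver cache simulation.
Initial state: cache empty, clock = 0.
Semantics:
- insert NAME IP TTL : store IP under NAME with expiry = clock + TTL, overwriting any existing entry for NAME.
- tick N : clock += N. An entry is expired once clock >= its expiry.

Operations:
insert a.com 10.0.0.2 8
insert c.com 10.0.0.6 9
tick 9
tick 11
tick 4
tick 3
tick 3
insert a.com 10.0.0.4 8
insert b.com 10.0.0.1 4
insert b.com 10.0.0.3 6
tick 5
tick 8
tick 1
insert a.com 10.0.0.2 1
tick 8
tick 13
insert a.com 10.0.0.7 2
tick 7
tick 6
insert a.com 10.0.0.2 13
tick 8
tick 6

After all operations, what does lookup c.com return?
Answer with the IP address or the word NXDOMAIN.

Op 1: insert a.com -> 10.0.0.2 (expiry=0+8=8). clock=0
Op 2: insert c.com -> 10.0.0.6 (expiry=0+9=9). clock=0
Op 3: tick 9 -> clock=9. purged={a.com,c.com}
Op 4: tick 11 -> clock=20.
Op 5: tick 4 -> clock=24.
Op 6: tick 3 -> clock=27.
Op 7: tick 3 -> clock=30.
Op 8: insert a.com -> 10.0.0.4 (expiry=30+8=38). clock=30
Op 9: insert b.com -> 10.0.0.1 (expiry=30+4=34). clock=30
Op 10: insert b.com -> 10.0.0.3 (expiry=30+6=36). clock=30
Op 11: tick 5 -> clock=35.
Op 12: tick 8 -> clock=43. purged={a.com,b.com}
Op 13: tick 1 -> clock=44.
Op 14: insert a.com -> 10.0.0.2 (expiry=44+1=45). clock=44
Op 15: tick 8 -> clock=52. purged={a.com}
Op 16: tick 13 -> clock=65.
Op 17: insert a.com -> 10.0.0.7 (expiry=65+2=67). clock=65
Op 18: tick 7 -> clock=72. purged={a.com}
Op 19: tick 6 -> clock=78.
Op 20: insert a.com -> 10.0.0.2 (expiry=78+13=91). clock=78
Op 21: tick 8 -> clock=86.
Op 22: tick 6 -> clock=92. purged={a.com}
lookup c.com: not in cache (expired or never inserted)

Answer: NXDOMAIN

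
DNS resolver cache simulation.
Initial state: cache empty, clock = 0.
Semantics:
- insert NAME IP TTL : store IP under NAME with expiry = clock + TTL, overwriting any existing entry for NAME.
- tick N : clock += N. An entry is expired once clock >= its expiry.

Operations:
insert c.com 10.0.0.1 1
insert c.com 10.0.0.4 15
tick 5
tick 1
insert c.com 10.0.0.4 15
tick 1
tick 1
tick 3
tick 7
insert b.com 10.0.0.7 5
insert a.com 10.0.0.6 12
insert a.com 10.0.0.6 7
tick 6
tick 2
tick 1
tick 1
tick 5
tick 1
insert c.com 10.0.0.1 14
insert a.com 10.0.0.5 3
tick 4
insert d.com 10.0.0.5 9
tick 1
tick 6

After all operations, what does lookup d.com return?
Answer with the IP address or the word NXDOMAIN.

Answer: 10.0.0.5

Derivation:
Op 1: insert c.com -> 10.0.0.1 (expiry=0+1=1). clock=0
Op 2: insert c.com -> 10.0.0.4 (expiry=0+15=15). clock=0
Op 3: tick 5 -> clock=5.
Op 4: tick 1 -> clock=6.
Op 5: insert c.com -> 10.0.0.4 (expiry=6+15=21). clock=6
Op 6: tick 1 -> clock=7.
Op 7: tick 1 -> clock=8.
Op 8: tick 3 -> clock=11.
Op 9: tick 7 -> clock=18.
Op 10: insert b.com -> 10.0.0.7 (expiry=18+5=23). clock=18
Op 11: insert a.com -> 10.0.0.6 (expiry=18+12=30). clock=18
Op 12: insert a.com -> 10.0.0.6 (expiry=18+7=25). clock=18
Op 13: tick 6 -> clock=24. purged={b.com,c.com}
Op 14: tick 2 -> clock=26. purged={a.com}
Op 15: tick 1 -> clock=27.
Op 16: tick 1 -> clock=28.
Op 17: tick 5 -> clock=33.
Op 18: tick 1 -> clock=34.
Op 19: insert c.com -> 10.0.0.1 (expiry=34+14=48). clock=34
Op 20: insert a.com -> 10.0.0.5 (expiry=34+3=37). clock=34
Op 21: tick 4 -> clock=38. purged={a.com}
Op 22: insert d.com -> 10.0.0.5 (expiry=38+9=47). clock=38
Op 23: tick 1 -> clock=39.
Op 24: tick 6 -> clock=45.
lookup d.com: present, ip=10.0.0.5 expiry=47 > clock=45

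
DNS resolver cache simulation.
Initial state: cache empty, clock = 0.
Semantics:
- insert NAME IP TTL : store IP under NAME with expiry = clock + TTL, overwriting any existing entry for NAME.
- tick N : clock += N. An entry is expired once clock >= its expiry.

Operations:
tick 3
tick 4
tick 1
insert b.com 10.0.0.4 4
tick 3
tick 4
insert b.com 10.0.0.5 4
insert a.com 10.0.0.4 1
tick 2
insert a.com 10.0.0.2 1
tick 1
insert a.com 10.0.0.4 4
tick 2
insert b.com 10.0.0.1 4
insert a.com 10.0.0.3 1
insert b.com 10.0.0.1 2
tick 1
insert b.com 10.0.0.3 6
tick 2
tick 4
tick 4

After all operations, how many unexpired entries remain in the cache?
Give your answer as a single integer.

Op 1: tick 3 -> clock=3.
Op 2: tick 4 -> clock=7.
Op 3: tick 1 -> clock=8.
Op 4: insert b.com -> 10.0.0.4 (expiry=8+4=12). clock=8
Op 5: tick 3 -> clock=11.
Op 6: tick 4 -> clock=15. purged={b.com}
Op 7: insert b.com -> 10.0.0.5 (expiry=15+4=19). clock=15
Op 8: insert a.com -> 10.0.0.4 (expiry=15+1=16). clock=15
Op 9: tick 2 -> clock=17. purged={a.com}
Op 10: insert a.com -> 10.0.0.2 (expiry=17+1=18). clock=17
Op 11: tick 1 -> clock=18. purged={a.com}
Op 12: insert a.com -> 10.0.0.4 (expiry=18+4=22). clock=18
Op 13: tick 2 -> clock=20. purged={b.com}
Op 14: insert b.com -> 10.0.0.1 (expiry=20+4=24). clock=20
Op 15: insert a.com -> 10.0.0.3 (expiry=20+1=21). clock=20
Op 16: insert b.com -> 10.0.0.1 (expiry=20+2=22). clock=20
Op 17: tick 1 -> clock=21. purged={a.com}
Op 18: insert b.com -> 10.0.0.3 (expiry=21+6=27). clock=21
Op 19: tick 2 -> clock=23.
Op 20: tick 4 -> clock=27. purged={b.com}
Op 21: tick 4 -> clock=31.
Final cache (unexpired): {} -> size=0

Answer: 0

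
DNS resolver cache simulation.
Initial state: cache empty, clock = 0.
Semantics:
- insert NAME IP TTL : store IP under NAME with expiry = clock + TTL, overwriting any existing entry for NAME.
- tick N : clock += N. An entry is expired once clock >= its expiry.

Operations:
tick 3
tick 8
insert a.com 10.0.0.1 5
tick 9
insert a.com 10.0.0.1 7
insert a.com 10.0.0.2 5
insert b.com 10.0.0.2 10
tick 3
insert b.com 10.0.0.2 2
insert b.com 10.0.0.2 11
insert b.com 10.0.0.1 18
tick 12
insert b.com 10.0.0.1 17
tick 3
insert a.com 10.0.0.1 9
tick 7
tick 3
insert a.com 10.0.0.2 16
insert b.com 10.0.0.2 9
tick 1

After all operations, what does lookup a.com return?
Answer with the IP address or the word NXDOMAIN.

Answer: 10.0.0.2

Derivation:
Op 1: tick 3 -> clock=3.
Op 2: tick 8 -> clock=11.
Op 3: insert a.com -> 10.0.0.1 (expiry=11+5=16). clock=11
Op 4: tick 9 -> clock=20. purged={a.com}
Op 5: insert a.com -> 10.0.0.1 (expiry=20+7=27). clock=20
Op 6: insert a.com -> 10.0.0.2 (expiry=20+5=25). clock=20
Op 7: insert b.com -> 10.0.0.2 (expiry=20+10=30). clock=20
Op 8: tick 3 -> clock=23.
Op 9: insert b.com -> 10.0.0.2 (expiry=23+2=25). clock=23
Op 10: insert b.com -> 10.0.0.2 (expiry=23+11=34). clock=23
Op 11: insert b.com -> 10.0.0.1 (expiry=23+18=41). clock=23
Op 12: tick 12 -> clock=35. purged={a.com}
Op 13: insert b.com -> 10.0.0.1 (expiry=35+17=52). clock=35
Op 14: tick 3 -> clock=38.
Op 15: insert a.com -> 10.0.0.1 (expiry=38+9=47). clock=38
Op 16: tick 7 -> clock=45.
Op 17: tick 3 -> clock=48. purged={a.com}
Op 18: insert a.com -> 10.0.0.2 (expiry=48+16=64). clock=48
Op 19: insert b.com -> 10.0.0.2 (expiry=48+9=57). clock=48
Op 20: tick 1 -> clock=49.
lookup a.com: present, ip=10.0.0.2 expiry=64 > clock=49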